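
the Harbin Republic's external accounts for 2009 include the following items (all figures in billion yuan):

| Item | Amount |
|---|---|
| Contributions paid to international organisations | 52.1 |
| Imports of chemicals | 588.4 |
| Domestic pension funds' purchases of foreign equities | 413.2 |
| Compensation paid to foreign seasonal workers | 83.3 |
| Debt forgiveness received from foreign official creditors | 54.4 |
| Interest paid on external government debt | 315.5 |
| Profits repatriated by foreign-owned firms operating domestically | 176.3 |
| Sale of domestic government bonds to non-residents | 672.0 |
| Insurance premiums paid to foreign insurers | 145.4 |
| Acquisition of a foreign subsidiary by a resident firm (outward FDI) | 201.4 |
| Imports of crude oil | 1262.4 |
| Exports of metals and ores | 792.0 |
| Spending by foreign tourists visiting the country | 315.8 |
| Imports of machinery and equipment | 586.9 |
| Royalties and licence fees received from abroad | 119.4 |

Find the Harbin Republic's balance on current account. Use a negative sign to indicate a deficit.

Goods: 792.0 - 586.9 - 1262.4 - 588.4 = -1645.7
Services: -145.4 + 119.4 + 315.8 = 289.8
Primary income: -83.3 - 315.5 - 176.3 = -575.1
Secondary income: -52.1
Current account = (-1645.7) + 289.8 + (-575.1) + (-52.1) = -1983.1
(Excluded from the current account — financial account: domestic pension funds' purchases of foreign equities 413.2, sale of domestic government bonds to non-residents 672.0, acquisition of a foreign subsidiary by a resident firm (outward FDI) 201.4; capital account: debt forgiveness received from foreign official creditors 54.4.)

-1983.1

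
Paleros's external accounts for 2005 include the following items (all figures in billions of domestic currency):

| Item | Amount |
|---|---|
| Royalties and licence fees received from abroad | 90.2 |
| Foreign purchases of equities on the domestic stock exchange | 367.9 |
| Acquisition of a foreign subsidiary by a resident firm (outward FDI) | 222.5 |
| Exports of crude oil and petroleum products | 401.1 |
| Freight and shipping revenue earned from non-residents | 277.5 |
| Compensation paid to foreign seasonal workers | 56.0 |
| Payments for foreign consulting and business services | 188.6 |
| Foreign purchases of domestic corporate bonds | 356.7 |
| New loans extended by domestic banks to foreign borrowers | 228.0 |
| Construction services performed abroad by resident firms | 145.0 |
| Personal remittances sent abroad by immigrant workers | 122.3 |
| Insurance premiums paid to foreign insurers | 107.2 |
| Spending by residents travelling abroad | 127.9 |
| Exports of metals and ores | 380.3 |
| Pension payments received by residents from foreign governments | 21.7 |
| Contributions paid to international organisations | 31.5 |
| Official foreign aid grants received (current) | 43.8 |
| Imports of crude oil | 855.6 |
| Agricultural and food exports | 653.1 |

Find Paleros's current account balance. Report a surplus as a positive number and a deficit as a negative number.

523.6

Goods: 653.1 - 855.6 + 401.1 + 380.3 = 578.9
Services: -107.2 - 188.6 + 90.2 + 145.0 - 127.9 + 277.5 = 89.0
Primary income: -56.0
Secondary income: 21.7 - 31.5 - 122.3 + 43.8 = -88.3
Current account = 578.9 + 89.0 + (-56.0) + (-88.3) = 523.6
(Excluded from the current account — financial account: foreign purchases of equities on the domestic stock exchange 367.9, acquisition of a foreign subsidiary by a resident firm (outward FDI) 222.5, foreign purchases of domestic corporate bonds 356.7, new loans extended by domestic banks to foreign borrowers 228.0.)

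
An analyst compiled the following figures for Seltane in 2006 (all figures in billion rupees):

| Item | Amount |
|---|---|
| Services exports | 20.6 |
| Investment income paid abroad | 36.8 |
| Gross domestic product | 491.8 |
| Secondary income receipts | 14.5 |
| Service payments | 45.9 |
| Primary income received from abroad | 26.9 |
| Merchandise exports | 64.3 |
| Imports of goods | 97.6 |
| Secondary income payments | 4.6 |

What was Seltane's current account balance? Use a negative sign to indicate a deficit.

Goods balance = 64.3 - 97.6 = -33.3
Services balance = 20.6 - 45.9 = -25.3
Trade balance (goods + services) = -33.3 + (-25.3) = -58.6
Net primary income = 26.9 - 36.8 = -9.9
Net secondary income = 14.5 - 4.6 = 9.9
Current account = -58.6 + (-9.9) + 9.9 = -58.6

-58.6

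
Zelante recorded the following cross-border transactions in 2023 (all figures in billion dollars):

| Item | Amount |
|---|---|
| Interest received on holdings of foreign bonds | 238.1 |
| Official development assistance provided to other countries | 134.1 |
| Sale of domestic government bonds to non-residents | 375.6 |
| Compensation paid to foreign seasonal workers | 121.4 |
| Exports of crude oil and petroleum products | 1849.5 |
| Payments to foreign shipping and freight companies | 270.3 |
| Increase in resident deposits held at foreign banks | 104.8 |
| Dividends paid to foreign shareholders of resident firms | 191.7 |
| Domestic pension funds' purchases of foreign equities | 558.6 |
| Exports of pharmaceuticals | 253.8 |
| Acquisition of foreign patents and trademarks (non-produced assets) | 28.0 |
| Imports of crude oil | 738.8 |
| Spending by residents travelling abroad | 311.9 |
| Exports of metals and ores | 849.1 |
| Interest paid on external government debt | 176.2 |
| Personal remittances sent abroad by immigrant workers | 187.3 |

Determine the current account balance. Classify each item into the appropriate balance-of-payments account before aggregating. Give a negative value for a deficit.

1058.8

Goods: 253.8 + 1849.5 - 738.8 + 849.1 = 2213.6
Services: -311.9 - 270.3 = -582.2
Primary income: -121.4 - 176.2 + 238.1 - 191.7 = -251.2
Secondary income: -187.3 - 134.1 = -321.4
Current account = 2213.6 + (-582.2) + (-251.2) + (-321.4) = 1058.8
(Excluded from the current account — financial account: sale of domestic government bonds to non-residents 375.6, increase in resident deposits held at foreign banks 104.8, domestic pension funds' purchases of foreign equities 558.6; capital account: acquisition of foreign patents and trademarks (non-produced assets) 28.0.)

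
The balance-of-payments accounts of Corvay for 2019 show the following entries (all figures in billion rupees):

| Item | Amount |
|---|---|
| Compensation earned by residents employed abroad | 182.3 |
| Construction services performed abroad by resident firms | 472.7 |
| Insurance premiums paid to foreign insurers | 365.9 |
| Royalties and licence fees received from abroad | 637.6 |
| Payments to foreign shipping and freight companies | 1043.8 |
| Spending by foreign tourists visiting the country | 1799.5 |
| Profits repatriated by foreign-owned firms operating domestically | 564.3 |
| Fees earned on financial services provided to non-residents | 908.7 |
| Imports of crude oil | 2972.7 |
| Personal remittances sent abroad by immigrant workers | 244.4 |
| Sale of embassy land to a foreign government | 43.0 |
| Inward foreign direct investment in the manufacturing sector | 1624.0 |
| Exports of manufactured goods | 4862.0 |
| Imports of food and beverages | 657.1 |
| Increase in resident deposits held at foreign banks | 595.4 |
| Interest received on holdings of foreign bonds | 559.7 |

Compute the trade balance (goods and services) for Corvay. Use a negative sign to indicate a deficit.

Goods: -657.1 - 2972.7 + 4862.0 = 1232.2
Services: -365.9 + 908.7 + 637.6 + 1799.5 - 1043.8 + 472.7 = 2408.8
Trade balance = 1232.2 + 2408.8 = 3641.0
(Excluded from the trade balance — primary income: compensation earned by residents employed abroad 182.3, profits repatriated by foreign-owned firms operating domestically 564.3, interest received on holdings of foreign bonds 559.7; secondary income: personal remittances sent abroad by immigrant workers 244.4; capital account: sale of embassy land to a foreign government 43.0; financial account: inward foreign direct investment in the manufacturing sector 1624.0, increase in resident deposits held at foreign banks 595.4.)

3641.0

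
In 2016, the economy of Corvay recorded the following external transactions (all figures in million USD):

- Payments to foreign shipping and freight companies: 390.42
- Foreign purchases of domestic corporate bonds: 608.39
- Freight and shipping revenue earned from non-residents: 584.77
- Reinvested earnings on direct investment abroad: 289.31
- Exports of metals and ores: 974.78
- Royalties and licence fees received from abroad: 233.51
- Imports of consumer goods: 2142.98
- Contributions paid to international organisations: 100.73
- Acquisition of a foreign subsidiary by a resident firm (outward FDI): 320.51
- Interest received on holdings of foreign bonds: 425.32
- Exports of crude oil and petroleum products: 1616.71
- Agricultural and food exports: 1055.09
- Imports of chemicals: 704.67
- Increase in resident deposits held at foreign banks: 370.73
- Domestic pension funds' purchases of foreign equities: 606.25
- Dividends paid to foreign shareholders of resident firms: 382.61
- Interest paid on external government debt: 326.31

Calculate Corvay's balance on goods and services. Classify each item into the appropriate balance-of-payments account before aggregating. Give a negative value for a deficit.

1226.79

Goods: -704.67 + 1616.71 + 974.78 - 2142.98 + 1055.09 = 798.93
Services: 584.77 - 390.42 + 233.51 = 427.86
Trade balance = 798.93 + 427.86 = 1226.79
(Excluded from the trade balance — financial account: foreign purchases of domestic corporate bonds 608.39, acquisition of a foreign subsidiary by a resident firm (outward FDI) 320.51, increase in resident deposits held at foreign banks 370.73, domestic pension funds' purchases of foreign equities 606.25; primary income: reinvested earnings on direct investment abroad 289.31, interest received on holdings of foreign bonds 425.32, dividends paid to foreign shareholders of resident firms 382.61, interest paid on external government debt 326.31; secondary income: contributions paid to international organisations 100.73.)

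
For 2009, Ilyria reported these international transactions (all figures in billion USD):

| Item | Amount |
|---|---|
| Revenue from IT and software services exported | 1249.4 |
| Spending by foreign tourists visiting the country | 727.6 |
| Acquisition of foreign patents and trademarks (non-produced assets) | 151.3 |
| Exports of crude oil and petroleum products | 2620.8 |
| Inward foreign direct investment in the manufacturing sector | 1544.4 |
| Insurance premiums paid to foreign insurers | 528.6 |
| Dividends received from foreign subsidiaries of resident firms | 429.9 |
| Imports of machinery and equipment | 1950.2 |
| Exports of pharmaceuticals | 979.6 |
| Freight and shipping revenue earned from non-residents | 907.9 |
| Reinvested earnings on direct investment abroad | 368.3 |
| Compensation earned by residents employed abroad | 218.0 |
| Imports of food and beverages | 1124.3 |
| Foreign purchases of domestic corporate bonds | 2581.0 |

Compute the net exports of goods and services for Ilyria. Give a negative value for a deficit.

Goods: -1124.3 - 1950.2 + 979.6 + 2620.8 = 525.9
Services: 1249.4 + 727.6 + 907.9 - 528.6 = 2356.3
Trade balance = 525.9 + 2356.3 = 2882.2
(Excluded from the trade balance — capital account: acquisition of foreign patents and trademarks (non-produced assets) 151.3; financial account: inward foreign direct investment in the manufacturing sector 1544.4, foreign purchases of domestic corporate bonds 2581.0; primary income: dividends received from foreign subsidiaries of resident firms 429.9, reinvested earnings on direct investment abroad 368.3, compensation earned by residents employed abroad 218.0.)

2882.2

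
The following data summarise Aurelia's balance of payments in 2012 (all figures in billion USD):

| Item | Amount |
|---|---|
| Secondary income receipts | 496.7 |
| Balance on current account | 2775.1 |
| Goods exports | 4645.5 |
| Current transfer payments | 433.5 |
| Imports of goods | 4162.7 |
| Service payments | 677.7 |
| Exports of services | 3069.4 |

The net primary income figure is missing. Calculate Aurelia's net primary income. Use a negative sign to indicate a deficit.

-162.6

Current account = goods balance + services balance + net primary income + net secondary income
Sum of the known components = 2937.7
Net primary income = CA - (known components) = 2775.1 - 2937.7 = -162.6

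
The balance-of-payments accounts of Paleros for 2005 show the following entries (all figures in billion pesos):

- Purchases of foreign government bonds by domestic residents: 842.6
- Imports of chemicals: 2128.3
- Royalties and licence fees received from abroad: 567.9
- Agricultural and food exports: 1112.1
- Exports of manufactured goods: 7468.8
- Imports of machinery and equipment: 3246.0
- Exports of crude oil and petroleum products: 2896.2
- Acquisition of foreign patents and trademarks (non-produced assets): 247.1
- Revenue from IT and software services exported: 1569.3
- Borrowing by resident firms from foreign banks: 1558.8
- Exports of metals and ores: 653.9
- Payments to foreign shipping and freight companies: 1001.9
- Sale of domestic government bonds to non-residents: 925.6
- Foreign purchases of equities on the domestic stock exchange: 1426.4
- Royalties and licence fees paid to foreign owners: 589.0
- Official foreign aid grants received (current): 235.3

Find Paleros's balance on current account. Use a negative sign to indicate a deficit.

Goods: 2896.2 + 653.9 - 2128.3 + 1112.1 - 3246.0 + 7468.8 = 6756.7
Services: 1569.3 - 1001.9 + 567.9 - 589.0 = 546.3
Secondary income: 235.3
Current account = 6756.7 + 546.3 + 235.3 = 7538.3
(Excluded from the current account — financial account: purchases of foreign government bonds by domestic residents 842.6, borrowing by resident firms from foreign banks 1558.8, sale of domestic government bonds to non-residents 925.6, foreign purchases of equities on the domestic stock exchange 1426.4; capital account: acquisition of foreign patents and trademarks (non-produced assets) 247.1.)

7538.3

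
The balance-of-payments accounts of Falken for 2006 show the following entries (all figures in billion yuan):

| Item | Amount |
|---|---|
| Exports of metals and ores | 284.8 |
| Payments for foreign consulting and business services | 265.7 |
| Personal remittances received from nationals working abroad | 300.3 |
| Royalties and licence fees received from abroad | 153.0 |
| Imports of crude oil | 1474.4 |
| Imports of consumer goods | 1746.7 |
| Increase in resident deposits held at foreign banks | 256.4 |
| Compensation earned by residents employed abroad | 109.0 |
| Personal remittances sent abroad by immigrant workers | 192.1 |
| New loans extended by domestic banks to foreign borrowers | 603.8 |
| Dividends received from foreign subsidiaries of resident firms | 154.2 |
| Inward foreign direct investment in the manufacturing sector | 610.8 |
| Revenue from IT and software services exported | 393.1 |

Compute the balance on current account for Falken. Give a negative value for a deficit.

Goods: -1746.7 + 284.8 - 1474.4 = -2936.3
Services: 153.0 + 393.1 - 265.7 = 280.4
Primary income: 109.0 + 154.2 = 263.2
Secondary income: 300.3 - 192.1 = 108.2
Current account = (-2936.3) + 280.4 + 263.2 + 108.2 = -2284.5
(Excluded from the current account — financial account: increase in resident deposits held at foreign banks 256.4, new loans extended by domestic banks to foreign borrowers 603.8, inward foreign direct investment in the manufacturing sector 610.8.)

-2284.5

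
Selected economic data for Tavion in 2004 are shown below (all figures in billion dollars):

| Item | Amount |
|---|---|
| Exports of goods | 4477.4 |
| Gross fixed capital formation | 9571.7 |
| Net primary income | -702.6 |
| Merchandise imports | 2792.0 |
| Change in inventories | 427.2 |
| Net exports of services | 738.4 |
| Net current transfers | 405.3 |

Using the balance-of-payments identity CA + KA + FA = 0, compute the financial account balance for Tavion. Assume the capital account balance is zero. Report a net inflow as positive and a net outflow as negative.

-2126.5

Goods balance = 4477.4 - 2792.0 = 1685.4
Services balance = 738.4
Trade balance (goods + services) = 1685.4 + 738.4 = 2423.8
Net primary income = -702.6
Net secondary income = 405.3
Current account = 2423.8 + (-702.6) + 405.3 = 2126.5
Financial account = -(2126.5) = -2126.5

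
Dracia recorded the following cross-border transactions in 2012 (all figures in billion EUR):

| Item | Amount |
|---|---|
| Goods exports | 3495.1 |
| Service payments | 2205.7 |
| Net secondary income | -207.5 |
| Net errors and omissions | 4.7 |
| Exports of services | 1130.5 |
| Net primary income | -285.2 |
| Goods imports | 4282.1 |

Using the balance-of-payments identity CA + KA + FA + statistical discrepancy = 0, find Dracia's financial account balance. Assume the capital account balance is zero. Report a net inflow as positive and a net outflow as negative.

2350.2

Goods balance = 3495.1 - 4282.1 = -787.0
Services balance = 1130.5 - 2205.7 = -1075.2
Trade balance (goods + services) = -787.0 + (-1075.2) = -1862.2
Net primary income = -285.2
Net secondary income = -207.5
Current account = -1862.2 + (-285.2) + (-207.5) = -2354.9
Financial account = -(-2354.9 + 4.7) = 2350.2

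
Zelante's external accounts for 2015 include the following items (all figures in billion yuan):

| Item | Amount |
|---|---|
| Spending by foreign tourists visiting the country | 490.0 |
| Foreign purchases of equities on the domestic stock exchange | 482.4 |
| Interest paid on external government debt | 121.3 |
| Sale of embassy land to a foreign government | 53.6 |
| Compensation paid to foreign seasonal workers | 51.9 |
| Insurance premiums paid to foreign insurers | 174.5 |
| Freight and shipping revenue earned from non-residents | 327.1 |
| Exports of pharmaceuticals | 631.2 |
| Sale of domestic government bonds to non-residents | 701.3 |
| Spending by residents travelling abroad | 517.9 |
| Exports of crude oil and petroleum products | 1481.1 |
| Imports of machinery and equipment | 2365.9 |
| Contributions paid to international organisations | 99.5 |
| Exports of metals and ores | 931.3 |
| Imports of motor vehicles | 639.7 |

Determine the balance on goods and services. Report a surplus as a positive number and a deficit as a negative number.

Goods: 931.3 + 631.2 + 1481.1 - 639.7 - 2365.9 = 38.0
Services: -174.5 + 490.0 + 327.1 - 517.9 = 124.7
Trade balance = 38.0 + 124.7 = 162.7
(Excluded from the trade balance — financial account: foreign purchases of equities on the domestic stock exchange 482.4, sale of domestic government bonds to non-residents 701.3; primary income: interest paid on external government debt 121.3, compensation paid to foreign seasonal workers 51.9; capital account: sale of embassy land to a foreign government 53.6; secondary income: contributions paid to international organisations 99.5.)

162.7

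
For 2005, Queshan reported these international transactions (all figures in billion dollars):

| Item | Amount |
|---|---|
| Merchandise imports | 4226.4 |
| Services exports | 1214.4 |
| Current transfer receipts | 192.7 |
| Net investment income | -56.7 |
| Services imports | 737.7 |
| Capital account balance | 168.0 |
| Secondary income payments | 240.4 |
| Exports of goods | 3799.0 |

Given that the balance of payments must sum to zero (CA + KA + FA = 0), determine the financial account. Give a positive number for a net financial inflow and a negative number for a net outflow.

-112.9

Goods balance = 3799.0 - 4226.4 = -427.4
Services balance = 1214.4 - 737.7 = 476.7
Trade balance (goods + services) = -427.4 + 476.7 = 49.3
Net primary income = -56.7
Net secondary income = 192.7 - 240.4 = -47.7
Current account = 49.3 + (-56.7) + (-47.7) = -55.1
Financial account = -(-55.1 + 168.0) = -112.9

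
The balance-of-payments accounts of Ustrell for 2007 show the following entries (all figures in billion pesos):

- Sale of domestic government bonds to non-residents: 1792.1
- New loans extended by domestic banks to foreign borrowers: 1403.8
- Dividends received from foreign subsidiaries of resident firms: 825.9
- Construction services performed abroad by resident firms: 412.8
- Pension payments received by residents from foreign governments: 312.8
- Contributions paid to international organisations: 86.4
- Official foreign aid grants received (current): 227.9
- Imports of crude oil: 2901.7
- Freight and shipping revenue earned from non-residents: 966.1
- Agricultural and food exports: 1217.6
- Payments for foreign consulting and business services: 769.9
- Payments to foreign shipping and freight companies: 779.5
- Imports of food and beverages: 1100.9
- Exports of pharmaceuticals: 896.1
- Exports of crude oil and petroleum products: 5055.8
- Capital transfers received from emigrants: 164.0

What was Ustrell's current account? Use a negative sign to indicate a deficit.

Goods: -1100.9 + 1217.6 + 5055.8 + 896.1 - 2901.7 = 3166.9
Services: 412.8 + 966.1 - 769.9 - 779.5 = -170.5
Primary income: 825.9
Secondary income: -86.4 + 227.9 + 312.8 = 454.3
Current account = 3166.9 + (-170.5) + 825.9 + 454.3 = 4276.6
(Excluded from the current account — financial account: sale of domestic government bonds to non-residents 1792.1, new loans extended by domestic banks to foreign borrowers 1403.8; capital account: capital transfers received from emigrants 164.0.)

4276.6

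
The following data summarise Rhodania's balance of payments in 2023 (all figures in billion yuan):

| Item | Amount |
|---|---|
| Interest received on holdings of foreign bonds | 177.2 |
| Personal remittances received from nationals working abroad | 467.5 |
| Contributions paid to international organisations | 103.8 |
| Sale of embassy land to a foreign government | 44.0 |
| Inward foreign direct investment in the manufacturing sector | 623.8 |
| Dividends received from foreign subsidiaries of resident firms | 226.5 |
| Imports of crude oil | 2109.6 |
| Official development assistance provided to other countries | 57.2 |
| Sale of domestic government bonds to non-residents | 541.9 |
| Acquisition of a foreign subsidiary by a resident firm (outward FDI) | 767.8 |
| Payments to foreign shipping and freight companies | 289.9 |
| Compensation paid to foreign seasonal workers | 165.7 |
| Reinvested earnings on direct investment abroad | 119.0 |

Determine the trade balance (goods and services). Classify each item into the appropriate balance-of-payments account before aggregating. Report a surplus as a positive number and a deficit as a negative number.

Goods: -2109.6
Services: -289.9
Trade balance = -2109.6 + (-289.9) = -2399.5
(Excluded from the trade balance — primary income: interest received on holdings of foreign bonds 177.2, dividends received from foreign subsidiaries of resident firms 226.5, compensation paid to foreign seasonal workers 165.7, reinvested earnings on direct investment abroad 119.0; secondary income: personal remittances received from nationals working abroad 467.5, contributions paid to international organisations 103.8, official development assistance provided to other countries 57.2; capital account: sale of embassy land to a foreign government 44.0; financial account: inward foreign direct investment in the manufacturing sector 623.8, sale of domestic government bonds to non-residents 541.9, acquisition of a foreign subsidiary by a resident firm (outward FDI) 767.8.)

-2399.5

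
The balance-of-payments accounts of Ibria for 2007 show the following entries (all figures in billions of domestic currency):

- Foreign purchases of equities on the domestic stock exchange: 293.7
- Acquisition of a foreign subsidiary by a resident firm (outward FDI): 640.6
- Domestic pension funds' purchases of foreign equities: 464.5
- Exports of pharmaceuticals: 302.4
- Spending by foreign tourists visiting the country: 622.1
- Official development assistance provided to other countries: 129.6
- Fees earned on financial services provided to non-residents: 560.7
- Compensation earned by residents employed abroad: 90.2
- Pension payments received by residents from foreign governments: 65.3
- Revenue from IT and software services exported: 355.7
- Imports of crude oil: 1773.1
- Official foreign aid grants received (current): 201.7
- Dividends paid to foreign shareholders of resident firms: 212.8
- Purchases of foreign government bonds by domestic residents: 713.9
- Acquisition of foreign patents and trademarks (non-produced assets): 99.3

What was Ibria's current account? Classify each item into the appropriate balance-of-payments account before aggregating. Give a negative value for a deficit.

Goods: -1773.1 + 302.4 = -1470.7
Services: 622.1 + 560.7 + 355.7 = 1538.5
Primary income: -212.8 + 90.2 = -122.6
Secondary income: 65.3 + 201.7 - 129.6 = 137.4
Current account = (-1470.7) + 1538.5 + (-122.6) + 137.4 = 82.6
(Excluded from the current account — financial account: foreign purchases of equities on the domestic stock exchange 293.7, acquisition of a foreign subsidiary by a resident firm (outward FDI) 640.6, domestic pension funds' purchases of foreign equities 464.5, purchases of foreign government bonds by domestic residents 713.9; capital account: acquisition of foreign patents and trademarks (non-produced assets) 99.3.)

82.6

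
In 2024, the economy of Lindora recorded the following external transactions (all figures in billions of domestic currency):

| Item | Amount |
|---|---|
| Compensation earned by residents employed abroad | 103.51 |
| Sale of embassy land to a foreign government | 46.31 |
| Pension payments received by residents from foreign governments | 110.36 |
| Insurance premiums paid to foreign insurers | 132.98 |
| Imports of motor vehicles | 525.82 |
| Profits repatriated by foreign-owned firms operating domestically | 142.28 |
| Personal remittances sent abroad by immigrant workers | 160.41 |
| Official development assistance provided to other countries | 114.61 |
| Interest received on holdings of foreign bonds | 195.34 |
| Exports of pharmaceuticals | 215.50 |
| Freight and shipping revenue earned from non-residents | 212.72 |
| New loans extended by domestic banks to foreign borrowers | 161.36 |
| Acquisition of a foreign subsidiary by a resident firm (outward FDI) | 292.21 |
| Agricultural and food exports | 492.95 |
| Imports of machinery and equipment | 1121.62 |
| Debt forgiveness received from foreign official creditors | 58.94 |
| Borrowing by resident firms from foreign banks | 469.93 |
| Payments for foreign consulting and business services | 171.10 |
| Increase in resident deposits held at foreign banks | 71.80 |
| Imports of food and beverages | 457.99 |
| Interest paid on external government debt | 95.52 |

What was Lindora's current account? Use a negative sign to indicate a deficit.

Goods: -1121.62 - 457.99 - 525.82 + 492.95 + 215.50 = -1396.98
Services: -132.98 + 212.72 - 171.10 = -91.36
Primary income: -95.52 - 142.28 + 195.34 + 103.51 = 61.05
Secondary income: -160.41 - 114.61 + 110.36 = -164.66
Current account = (-1396.98) + (-91.36) + 61.05 + (-164.66) = -1591.95
(Excluded from the current account — capital account: sale of embassy land to a foreign government 46.31, debt forgiveness received from foreign official creditors 58.94; financial account: new loans extended by domestic banks to foreign borrowers 161.36, acquisition of a foreign subsidiary by a resident firm (outward FDI) 292.21, borrowing by resident firms from foreign banks 469.93, increase in resident deposits held at foreign banks 71.80.)

-1591.95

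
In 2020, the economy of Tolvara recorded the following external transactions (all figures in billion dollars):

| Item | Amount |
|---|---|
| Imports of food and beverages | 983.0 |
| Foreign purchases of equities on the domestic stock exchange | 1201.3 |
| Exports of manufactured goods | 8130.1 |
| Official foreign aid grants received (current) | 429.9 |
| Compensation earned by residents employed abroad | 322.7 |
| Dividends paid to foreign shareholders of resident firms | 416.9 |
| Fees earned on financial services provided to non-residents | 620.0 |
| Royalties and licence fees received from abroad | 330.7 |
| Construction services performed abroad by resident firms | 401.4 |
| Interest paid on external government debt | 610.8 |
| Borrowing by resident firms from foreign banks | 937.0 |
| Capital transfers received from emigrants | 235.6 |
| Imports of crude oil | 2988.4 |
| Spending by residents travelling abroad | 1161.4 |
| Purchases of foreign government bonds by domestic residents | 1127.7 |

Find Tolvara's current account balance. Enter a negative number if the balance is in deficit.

4074.3

Goods: 8130.1 - 983.0 - 2988.4 = 4158.7
Services: 620.0 + 401.4 - 1161.4 + 330.7 = 190.7
Primary income: -610.8 - 416.9 + 322.7 = -705.0
Secondary income: 429.9
Current account = 4158.7 + 190.7 + (-705.0) + 429.9 = 4074.3
(Excluded from the current account — financial account: foreign purchases of equities on the domestic stock exchange 1201.3, borrowing by resident firms from foreign banks 937.0, purchases of foreign government bonds by domestic residents 1127.7; capital account: capital transfers received from emigrants 235.6.)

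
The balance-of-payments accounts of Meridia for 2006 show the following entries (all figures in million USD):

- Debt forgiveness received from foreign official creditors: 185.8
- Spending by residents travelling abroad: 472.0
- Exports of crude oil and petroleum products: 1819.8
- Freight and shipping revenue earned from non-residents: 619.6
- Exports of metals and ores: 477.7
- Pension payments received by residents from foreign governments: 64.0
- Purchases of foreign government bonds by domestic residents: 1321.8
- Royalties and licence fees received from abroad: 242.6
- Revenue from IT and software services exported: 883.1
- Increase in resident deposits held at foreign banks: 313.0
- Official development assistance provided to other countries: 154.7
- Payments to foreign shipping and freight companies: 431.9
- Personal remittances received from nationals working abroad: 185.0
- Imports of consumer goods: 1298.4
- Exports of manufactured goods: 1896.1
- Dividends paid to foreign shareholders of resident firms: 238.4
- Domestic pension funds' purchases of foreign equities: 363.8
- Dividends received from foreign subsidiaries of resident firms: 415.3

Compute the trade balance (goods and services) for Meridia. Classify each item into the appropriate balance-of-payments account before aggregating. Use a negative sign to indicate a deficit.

Goods: 1819.8 + 1896.1 + 477.7 - 1298.4 = 2895.2
Services: -431.9 + 242.6 + 883.1 + 619.6 - 472.0 = 841.4
Trade balance = 2895.2 + 841.4 = 3736.6
(Excluded from the trade balance — capital account: debt forgiveness received from foreign official creditors 185.8; secondary income: pension payments received by residents from foreign governments 64.0, official development assistance provided to other countries 154.7, personal remittances received from nationals working abroad 185.0; financial account: purchases of foreign government bonds by domestic residents 1321.8, increase in resident deposits held at foreign banks 313.0, domestic pension funds' purchases of foreign equities 363.8; primary income: dividends paid to foreign shareholders of resident firms 238.4, dividends received from foreign subsidiaries of resident firms 415.3.)

3736.6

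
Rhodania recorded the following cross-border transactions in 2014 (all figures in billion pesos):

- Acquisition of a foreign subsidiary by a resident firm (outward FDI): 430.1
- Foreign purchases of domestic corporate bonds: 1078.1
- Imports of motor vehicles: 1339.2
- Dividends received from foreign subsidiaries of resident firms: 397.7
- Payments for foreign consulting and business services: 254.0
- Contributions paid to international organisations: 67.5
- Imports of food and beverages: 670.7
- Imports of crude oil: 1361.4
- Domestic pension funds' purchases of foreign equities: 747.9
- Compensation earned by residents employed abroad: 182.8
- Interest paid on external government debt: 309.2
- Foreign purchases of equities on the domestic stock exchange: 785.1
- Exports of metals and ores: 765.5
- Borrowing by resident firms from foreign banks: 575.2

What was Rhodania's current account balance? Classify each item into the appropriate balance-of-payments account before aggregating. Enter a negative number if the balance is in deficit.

-2656.0

Goods: -1339.2 + 765.5 - 1361.4 - 670.7 = -2605.8
Services: -254.0
Primary income: 397.7 + 182.8 - 309.2 = 271.3
Secondary income: -67.5
Current account = (-2605.8) + (-254.0) + 271.3 + (-67.5) = -2656.0
(Excluded from the current account — financial account: acquisition of a foreign subsidiary by a resident firm (outward FDI) 430.1, foreign purchases of domestic corporate bonds 1078.1, domestic pension funds' purchases of foreign equities 747.9, foreign purchases of equities on the domestic stock exchange 785.1, borrowing by resident firms from foreign banks 575.2.)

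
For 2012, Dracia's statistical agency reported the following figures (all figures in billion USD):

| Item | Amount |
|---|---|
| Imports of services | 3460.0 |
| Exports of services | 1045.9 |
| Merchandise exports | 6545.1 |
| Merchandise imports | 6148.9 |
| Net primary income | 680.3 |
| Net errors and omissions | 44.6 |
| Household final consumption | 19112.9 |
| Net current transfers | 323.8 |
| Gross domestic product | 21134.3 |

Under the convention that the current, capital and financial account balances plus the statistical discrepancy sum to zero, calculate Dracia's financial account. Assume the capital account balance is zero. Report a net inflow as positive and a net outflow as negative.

969.2

Goods balance = 6545.1 - 6148.9 = 396.2
Services balance = 1045.9 - 3460.0 = -2414.1
Trade balance (goods + services) = 396.2 + (-2414.1) = -2017.9
Net primary income = 680.3
Net secondary income = 323.8
Current account = -2017.9 + 680.3 + 323.8 = -1013.8
Financial account = -(-1013.8 + 44.6) = 969.2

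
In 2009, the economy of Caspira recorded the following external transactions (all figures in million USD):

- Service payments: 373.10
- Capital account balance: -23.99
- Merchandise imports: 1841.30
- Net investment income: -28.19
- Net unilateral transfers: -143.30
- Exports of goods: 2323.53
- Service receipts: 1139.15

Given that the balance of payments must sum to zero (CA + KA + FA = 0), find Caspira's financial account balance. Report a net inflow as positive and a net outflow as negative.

Goods balance = 2323.53 - 1841.30 = 482.23
Services balance = 1139.15 - 373.10 = 766.05
Trade balance (goods + services) = 482.23 + 766.05 = 1248.28
Net primary income = -28.19
Net secondary income = -143.30
Current account = 1248.28 + (-28.19) + (-143.30) = 1076.79
Financial account = -(1076.79 + (-23.99)) = -1052.80

-1052.80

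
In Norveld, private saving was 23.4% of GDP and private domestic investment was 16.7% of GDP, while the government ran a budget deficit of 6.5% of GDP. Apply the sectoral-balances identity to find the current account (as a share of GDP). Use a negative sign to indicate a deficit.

By the sectoral-balances identity, CA = (S_private - I) + (T - G).
Private balance = 23.4 - 16.7 = 6.7
Government balance (T - G) = -6.5
CA = 6.7 + (-6.5) = 0.2

0.2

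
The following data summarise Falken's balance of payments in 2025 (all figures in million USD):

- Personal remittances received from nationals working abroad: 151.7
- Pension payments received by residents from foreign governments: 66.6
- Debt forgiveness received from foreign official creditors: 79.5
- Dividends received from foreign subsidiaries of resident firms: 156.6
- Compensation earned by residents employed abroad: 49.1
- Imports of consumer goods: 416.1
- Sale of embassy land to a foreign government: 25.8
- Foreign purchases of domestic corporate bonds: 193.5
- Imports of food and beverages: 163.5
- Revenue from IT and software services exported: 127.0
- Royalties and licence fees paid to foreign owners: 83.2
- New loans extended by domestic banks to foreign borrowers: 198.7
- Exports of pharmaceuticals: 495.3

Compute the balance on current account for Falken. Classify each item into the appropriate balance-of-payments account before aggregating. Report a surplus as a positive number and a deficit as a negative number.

383.5

Goods: -416.1 - 163.5 + 495.3 = -84.3
Services: -83.2 + 127.0 = 43.8
Primary income: 49.1 + 156.6 = 205.7
Secondary income: 151.7 + 66.6 = 218.3
Current account = (-84.3) + 43.8 + 205.7 + 218.3 = 383.5
(Excluded from the current account — capital account: debt forgiveness received from foreign official creditors 79.5, sale of embassy land to a foreign government 25.8; financial account: foreign purchases of domestic corporate bonds 193.5, new loans extended by domestic banks to foreign borrowers 198.7.)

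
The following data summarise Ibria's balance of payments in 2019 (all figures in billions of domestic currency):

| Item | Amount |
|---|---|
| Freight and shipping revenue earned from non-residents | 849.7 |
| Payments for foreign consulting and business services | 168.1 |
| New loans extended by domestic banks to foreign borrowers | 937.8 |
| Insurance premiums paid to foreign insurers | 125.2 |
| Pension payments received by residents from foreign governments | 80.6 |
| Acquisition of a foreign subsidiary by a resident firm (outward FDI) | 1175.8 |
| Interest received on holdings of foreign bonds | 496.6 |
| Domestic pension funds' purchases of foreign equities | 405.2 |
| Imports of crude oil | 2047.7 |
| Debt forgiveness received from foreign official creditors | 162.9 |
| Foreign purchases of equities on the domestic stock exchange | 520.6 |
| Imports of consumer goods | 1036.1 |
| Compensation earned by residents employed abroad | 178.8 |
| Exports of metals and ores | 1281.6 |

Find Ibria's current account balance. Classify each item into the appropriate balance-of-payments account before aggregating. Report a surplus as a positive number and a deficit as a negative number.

-489.8

Goods: -1036.1 + 1281.6 - 2047.7 = -1802.2
Services: -125.2 + 849.7 - 168.1 = 556.4
Primary income: 178.8 + 496.6 = 675.4
Secondary income: 80.6
Current account = (-1802.2) + 556.4 + 675.4 + 80.6 = -489.8
(Excluded from the current account — financial account: new loans extended by domestic banks to foreign borrowers 937.8, acquisition of a foreign subsidiary by a resident firm (outward FDI) 1175.8, domestic pension funds' purchases of foreign equities 405.2, foreign purchases of equities on the domestic stock exchange 520.6; capital account: debt forgiveness received from foreign official creditors 162.9.)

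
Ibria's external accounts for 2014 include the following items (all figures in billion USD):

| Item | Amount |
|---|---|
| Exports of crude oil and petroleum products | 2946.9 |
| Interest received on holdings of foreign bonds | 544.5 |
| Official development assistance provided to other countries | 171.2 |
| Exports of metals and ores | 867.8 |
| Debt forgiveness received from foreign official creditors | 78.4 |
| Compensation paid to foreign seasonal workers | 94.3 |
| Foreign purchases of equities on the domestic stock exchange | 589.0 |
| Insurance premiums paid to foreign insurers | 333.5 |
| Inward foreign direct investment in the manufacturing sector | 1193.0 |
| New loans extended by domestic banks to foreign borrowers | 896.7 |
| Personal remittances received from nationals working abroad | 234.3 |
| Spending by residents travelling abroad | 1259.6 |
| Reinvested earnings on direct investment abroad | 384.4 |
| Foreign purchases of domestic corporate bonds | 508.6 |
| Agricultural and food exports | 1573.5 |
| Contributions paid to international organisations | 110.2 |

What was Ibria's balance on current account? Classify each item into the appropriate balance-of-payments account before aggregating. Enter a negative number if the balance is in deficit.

Goods: 867.8 + 2946.9 + 1573.5 = 5388.2
Services: -333.5 - 1259.6 = -1593.1
Primary income: 544.5 + 384.4 - 94.3 = 834.6
Secondary income: -171.2 - 110.2 + 234.3 = -47.1
Current account = 5388.2 + (-1593.1) + 834.6 + (-47.1) = 4582.6
(Excluded from the current account — capital account: debt forgiveness received from foreign official creditors 78.4; financial account: foreign purchases of equities on the domestic stock exchange 589.0, inward foreign direct investment in the manufacturing sector 1193.0, new loans extended by domestic banks to foreign borrowers 896.7, foreign purchases of domestic corporate bonds 508.6.)

4582.6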